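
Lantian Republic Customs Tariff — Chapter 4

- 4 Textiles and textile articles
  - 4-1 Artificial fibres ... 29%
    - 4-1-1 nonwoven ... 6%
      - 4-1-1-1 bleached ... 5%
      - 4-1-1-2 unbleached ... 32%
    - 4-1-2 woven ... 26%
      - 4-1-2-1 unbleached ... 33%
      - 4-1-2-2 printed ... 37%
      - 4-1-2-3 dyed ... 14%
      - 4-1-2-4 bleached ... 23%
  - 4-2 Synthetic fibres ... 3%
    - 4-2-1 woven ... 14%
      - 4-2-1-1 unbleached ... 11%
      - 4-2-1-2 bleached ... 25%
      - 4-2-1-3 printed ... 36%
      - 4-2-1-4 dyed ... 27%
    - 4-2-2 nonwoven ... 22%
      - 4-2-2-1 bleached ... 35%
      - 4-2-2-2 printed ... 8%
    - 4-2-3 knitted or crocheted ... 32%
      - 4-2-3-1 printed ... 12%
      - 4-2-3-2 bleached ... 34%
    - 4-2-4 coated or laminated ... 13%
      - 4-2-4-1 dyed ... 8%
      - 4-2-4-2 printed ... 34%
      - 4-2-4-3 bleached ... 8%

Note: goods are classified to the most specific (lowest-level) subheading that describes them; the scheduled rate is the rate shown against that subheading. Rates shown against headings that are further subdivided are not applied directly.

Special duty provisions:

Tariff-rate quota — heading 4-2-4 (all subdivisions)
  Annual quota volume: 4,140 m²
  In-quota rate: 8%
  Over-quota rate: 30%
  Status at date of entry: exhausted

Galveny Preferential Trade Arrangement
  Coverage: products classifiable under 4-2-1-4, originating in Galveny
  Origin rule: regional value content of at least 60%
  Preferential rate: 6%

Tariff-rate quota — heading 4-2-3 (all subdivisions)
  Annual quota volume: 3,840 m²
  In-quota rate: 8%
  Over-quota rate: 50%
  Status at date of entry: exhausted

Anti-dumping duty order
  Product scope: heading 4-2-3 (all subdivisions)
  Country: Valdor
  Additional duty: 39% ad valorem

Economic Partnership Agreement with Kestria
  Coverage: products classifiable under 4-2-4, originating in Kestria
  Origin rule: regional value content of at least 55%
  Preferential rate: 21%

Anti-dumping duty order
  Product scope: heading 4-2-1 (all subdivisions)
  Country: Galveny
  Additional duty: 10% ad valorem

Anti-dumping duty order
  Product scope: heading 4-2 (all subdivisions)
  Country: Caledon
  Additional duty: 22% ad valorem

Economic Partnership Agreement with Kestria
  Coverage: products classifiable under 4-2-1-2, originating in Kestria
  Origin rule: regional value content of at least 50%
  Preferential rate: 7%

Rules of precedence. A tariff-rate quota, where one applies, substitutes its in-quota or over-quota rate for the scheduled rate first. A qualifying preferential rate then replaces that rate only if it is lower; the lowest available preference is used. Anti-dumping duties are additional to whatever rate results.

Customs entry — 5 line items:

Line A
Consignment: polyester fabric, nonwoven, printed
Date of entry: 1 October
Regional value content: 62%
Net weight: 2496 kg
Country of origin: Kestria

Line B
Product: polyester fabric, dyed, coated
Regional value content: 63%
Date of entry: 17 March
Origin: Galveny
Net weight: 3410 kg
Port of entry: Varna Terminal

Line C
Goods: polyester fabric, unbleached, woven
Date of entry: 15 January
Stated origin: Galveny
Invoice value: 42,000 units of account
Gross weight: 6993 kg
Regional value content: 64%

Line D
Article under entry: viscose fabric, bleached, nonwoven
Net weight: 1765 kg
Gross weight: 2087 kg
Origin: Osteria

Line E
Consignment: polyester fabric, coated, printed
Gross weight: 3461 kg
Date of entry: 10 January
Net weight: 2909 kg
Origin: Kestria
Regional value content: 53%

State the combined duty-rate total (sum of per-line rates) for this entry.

Line A: polyester → 4-2; nonwoven → 4-2-2; printed → 4-2-2-2. Scheduled 8%. Kestria agreement on 4-2-4: 4-2-2-2 not covered; Kestria agreement on 4-2-1-2: 4-2-2-2 not covered. → 8%.
Line B: polyester → 4-2; coated → 4-2-4; dyed → 4-2-4-1. Scheduled 8%. quota on 4-2-4 exhausted → over-quota 30%; Galveny agreement on 4-2-1-4: 4-2-4-1 not covered. → 30%.
Line C: polyester → 4-2; woven → 4-2-1; unbleached → 4-2-1-1. Scheduled 11%. Galveny agreement on 4-2-1-4: 4-2-1-1 not covered; anti-dumping (Galveny, 4-2-1): +10%; total 11% + 10% = 21%. → 21%.
Line D: viscose → 4-1; nonwoven → 4-1-1; bleached → 4-1-1-1. Scheduled 5%. No special measure applies. → 5%.
Line E: polyester → 4-2; coated → 4-2-4; printed → 4-2-4-2. Scheduled 34%. quota on 4-2-4 exhausted → over-quota 30%; Kestria agreement on 4-2-4: RVC < 55%; Kestria agreement on 4-2-1-2: 4-2-4-2 not covered. → 30%.
Sum: 8% + 30% + 21% + 5% + 30% = 94%.

94%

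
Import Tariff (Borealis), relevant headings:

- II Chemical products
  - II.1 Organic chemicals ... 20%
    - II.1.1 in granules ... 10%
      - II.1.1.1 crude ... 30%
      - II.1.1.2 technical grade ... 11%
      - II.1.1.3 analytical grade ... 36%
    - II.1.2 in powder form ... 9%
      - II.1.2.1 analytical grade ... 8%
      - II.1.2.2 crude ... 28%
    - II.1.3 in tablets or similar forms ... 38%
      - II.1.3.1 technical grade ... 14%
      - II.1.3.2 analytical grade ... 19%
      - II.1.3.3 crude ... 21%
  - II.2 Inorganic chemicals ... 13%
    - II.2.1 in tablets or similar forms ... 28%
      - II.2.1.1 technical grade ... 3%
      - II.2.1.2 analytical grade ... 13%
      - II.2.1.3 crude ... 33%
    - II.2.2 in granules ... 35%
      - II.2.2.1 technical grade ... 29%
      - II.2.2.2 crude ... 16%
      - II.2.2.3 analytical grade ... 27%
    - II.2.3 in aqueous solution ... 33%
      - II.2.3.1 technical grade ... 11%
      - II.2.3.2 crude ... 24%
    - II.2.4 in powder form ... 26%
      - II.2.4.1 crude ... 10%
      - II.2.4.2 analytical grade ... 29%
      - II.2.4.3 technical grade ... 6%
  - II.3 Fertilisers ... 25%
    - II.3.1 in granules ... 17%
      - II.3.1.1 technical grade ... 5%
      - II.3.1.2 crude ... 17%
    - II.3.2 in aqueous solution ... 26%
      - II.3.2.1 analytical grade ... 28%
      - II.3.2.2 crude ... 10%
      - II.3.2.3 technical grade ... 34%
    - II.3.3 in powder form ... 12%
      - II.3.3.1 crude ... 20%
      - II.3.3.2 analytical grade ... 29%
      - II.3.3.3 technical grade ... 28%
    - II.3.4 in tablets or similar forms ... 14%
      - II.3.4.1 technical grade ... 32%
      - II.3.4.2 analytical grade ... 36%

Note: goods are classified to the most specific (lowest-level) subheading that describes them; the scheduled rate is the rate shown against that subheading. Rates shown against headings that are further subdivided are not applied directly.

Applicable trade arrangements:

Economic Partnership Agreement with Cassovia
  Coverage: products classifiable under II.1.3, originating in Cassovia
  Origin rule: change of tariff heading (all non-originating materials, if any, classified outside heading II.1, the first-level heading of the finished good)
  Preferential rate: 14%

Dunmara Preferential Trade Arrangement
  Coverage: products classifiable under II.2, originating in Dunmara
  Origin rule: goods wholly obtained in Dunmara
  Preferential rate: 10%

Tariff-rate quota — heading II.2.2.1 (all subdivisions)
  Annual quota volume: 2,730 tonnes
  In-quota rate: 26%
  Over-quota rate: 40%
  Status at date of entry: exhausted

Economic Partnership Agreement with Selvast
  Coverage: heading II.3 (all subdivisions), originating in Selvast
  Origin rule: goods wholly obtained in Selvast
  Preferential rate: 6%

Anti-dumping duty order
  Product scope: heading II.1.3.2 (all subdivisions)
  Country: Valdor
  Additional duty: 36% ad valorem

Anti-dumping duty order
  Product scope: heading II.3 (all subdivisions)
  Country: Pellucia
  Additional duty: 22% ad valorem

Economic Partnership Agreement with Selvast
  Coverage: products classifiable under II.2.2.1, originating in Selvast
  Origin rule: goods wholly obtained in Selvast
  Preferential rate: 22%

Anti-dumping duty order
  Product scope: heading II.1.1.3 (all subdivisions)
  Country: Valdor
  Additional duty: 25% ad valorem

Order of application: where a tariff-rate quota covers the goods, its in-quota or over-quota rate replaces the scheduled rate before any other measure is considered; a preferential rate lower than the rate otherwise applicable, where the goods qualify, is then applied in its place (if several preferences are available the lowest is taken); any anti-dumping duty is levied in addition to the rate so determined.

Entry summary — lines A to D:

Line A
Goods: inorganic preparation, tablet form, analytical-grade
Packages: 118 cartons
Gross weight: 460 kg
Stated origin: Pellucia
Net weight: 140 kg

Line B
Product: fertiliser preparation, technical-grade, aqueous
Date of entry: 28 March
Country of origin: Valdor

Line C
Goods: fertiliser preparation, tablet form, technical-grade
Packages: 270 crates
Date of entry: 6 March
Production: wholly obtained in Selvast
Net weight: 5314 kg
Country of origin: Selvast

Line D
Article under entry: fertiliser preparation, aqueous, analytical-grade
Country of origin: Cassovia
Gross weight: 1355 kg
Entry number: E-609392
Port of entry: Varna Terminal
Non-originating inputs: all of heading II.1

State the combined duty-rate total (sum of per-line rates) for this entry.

81%

Line A: inorganic → II.2; tablet form → II.2.1; analytical-grade → II.2.1.2. Scheduled 13%. No special measure applies. → 13%.
Line B: fertiliser → II.3; aqueous → II.3.2; technical-grade → II.3.2.3. Scheduled 34%. No special measure applies. → 34%.
Line C: fertiliser → II.3; tablet form → II.3.4; technical-grade → II.3.4.1. Scheduled 32%. Selvast agreement on II.3: wholly obtained → 6% available; Selvast agreement on II.2.2.1: II.3.4.1 not covered; preferential 6%. → 6%.
Line D: fertiliser → II.3; aqueous → II.3.2; analytical-grade → II.3.2.1. Scheduled 28%. Cassovia agreement on II.1.3: II.3.2.1 not covered. → 28%.
Sum: 13% + 34% + 6% + 28% = 81%.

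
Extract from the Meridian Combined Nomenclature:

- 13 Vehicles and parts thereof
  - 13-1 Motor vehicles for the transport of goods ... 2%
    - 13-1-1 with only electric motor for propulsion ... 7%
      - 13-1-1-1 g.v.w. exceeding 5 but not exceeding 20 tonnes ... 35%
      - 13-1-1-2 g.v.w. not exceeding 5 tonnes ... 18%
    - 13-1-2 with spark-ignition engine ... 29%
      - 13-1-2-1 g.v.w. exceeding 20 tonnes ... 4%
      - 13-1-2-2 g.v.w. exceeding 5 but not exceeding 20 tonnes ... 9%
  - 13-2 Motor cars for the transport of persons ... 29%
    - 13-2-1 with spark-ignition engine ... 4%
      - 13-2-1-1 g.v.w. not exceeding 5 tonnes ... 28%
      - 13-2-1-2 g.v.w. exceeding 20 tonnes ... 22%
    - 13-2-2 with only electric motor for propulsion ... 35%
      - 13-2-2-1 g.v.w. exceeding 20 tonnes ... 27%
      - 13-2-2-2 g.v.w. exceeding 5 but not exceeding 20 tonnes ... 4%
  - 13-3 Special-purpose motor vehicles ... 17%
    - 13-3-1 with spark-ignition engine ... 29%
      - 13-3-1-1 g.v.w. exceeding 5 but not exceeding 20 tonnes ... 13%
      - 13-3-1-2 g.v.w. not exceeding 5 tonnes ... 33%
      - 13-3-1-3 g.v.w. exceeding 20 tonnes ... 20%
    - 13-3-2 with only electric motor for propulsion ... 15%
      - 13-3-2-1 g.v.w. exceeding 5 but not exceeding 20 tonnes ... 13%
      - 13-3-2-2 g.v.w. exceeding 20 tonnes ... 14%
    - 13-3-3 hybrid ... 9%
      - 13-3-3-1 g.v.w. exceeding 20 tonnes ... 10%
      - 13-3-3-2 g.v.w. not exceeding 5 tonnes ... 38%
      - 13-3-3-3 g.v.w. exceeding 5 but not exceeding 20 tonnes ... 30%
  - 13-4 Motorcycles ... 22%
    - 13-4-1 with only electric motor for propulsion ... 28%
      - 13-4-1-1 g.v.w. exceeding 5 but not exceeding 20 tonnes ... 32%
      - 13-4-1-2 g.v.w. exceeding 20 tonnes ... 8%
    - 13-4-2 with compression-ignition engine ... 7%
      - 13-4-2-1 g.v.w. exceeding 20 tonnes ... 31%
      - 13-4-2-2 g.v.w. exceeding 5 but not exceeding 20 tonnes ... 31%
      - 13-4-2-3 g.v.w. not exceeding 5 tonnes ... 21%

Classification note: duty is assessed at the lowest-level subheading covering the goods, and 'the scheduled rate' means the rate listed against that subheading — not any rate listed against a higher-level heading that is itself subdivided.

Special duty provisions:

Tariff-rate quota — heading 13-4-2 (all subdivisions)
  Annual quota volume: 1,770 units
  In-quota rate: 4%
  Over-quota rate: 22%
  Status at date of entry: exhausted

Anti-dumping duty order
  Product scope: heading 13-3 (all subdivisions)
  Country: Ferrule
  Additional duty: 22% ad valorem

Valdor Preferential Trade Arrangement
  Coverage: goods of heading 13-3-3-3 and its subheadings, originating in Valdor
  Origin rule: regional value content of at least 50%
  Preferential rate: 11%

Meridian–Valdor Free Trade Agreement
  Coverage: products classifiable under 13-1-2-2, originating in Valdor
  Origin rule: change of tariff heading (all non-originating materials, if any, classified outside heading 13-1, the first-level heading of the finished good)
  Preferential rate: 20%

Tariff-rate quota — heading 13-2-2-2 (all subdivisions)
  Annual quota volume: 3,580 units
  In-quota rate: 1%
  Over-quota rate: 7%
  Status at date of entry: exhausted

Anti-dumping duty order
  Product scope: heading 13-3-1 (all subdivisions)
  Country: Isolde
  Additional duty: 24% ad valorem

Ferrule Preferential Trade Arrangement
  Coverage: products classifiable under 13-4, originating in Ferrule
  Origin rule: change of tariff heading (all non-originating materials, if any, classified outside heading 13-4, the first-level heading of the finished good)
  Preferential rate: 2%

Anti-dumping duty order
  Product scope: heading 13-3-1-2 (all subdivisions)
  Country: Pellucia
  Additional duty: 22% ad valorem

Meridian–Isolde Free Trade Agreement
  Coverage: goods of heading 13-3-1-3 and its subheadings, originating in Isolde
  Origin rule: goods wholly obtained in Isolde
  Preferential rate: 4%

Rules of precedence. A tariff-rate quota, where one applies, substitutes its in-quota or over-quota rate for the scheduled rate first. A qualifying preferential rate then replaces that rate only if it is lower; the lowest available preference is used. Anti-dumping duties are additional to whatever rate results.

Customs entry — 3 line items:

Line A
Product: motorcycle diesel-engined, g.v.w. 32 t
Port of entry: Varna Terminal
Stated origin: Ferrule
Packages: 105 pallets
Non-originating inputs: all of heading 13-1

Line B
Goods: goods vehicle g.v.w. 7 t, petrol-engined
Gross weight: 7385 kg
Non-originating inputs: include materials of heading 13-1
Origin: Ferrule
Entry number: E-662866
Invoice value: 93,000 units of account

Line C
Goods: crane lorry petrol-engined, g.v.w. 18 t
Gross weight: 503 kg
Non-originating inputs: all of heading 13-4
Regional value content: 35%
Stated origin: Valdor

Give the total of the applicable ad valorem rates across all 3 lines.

Line A: motorcycle → 13-4; diesel-engined → 13-4-2; g.v.w. 32 t → 13-4-2-1. Scheduled 31%. quota on 13-4-2 exhausted → over-quota 22%; Ferrule agreement on 13-4: CTH met → 2% available; preferential 2%. → 2%.
Line B: goods vehicle → 13-1; petrol-engined → 13-1-2; g.v.w. 7 t → 13-1-2-2. Scheduled 9%. Ferrule agreement on 13-4: 13-1-2-2 not covered. → 9%.
Line C: crane lorry → 13-3; petrol-engined → 13-3-1; g.v.w. 18 t → 13-3-1-1. Scheduled 13%. Valdor agreement on 13-3-3-3: 13-3-1-1 not covered; Valdor agreement on 13-1-2-2: 13-3-1-1 not covered. → 13%.
Sum: 2% + 9% + 13% = 24%.

24%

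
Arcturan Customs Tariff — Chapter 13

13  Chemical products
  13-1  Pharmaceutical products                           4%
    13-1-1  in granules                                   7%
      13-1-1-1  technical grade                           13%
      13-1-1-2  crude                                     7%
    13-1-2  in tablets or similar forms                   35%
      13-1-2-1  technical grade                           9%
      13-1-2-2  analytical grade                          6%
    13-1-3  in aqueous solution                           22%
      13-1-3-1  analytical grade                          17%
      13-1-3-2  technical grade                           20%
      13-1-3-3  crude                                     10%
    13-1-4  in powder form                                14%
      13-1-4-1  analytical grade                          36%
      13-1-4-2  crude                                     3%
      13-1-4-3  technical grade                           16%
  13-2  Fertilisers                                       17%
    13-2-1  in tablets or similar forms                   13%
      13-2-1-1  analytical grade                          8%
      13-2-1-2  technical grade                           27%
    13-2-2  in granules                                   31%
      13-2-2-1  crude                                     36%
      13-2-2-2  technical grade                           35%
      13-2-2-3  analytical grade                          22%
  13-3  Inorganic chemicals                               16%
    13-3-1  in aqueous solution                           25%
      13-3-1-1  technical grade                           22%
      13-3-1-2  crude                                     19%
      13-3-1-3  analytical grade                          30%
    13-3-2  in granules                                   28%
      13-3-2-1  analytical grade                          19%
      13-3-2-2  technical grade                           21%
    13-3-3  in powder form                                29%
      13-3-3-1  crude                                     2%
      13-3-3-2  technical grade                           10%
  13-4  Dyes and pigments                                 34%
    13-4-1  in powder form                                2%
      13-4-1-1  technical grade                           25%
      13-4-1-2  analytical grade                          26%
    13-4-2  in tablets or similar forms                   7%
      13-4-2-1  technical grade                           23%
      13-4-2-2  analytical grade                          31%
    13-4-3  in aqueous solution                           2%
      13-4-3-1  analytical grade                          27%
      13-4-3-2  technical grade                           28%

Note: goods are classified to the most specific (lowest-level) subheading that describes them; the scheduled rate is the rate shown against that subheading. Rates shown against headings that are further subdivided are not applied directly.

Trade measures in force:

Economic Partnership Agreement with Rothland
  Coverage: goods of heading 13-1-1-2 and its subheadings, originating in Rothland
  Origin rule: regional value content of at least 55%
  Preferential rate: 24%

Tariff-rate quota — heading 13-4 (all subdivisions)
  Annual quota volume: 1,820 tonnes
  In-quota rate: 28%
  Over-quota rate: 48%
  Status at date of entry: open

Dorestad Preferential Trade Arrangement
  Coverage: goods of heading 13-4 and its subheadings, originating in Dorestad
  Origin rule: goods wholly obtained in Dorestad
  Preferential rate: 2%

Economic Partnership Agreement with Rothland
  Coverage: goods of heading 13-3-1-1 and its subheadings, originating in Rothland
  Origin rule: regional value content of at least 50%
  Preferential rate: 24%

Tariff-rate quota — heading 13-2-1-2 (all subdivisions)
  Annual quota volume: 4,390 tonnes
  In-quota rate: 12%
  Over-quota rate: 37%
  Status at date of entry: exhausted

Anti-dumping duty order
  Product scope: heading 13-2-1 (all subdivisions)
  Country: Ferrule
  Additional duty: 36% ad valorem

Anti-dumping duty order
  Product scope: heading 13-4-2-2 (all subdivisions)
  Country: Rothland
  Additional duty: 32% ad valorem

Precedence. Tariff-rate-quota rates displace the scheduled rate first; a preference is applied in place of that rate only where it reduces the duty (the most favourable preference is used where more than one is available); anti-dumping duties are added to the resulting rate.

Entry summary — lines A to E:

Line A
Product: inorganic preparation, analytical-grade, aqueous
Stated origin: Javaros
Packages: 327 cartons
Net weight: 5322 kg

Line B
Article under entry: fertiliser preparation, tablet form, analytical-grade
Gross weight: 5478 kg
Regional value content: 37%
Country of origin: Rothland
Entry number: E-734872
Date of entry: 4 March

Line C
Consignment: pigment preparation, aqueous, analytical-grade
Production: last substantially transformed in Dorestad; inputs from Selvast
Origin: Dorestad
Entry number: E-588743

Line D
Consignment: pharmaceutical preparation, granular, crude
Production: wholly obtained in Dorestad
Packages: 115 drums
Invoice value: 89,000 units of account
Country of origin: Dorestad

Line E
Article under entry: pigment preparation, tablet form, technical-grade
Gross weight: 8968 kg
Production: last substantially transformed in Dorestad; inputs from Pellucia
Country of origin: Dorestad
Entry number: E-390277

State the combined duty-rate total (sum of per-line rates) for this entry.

101%

Line A: inorganic → 13-3; aqueous → 13-3-1; analytical-grade → 13-3-1-3. Scheduled 30%. No special measure applies. → 30%.
Line B: fertiliser → 13-2; tablet form → 13-2-1; analytical-grade → 13-2-1-1. Scheduled 8%. Rothland agreement on 13-1-1-2: 13-2-1-1 not covered; Rothland agreement on 13-3-1-1: 13-2-1-1 not covered. → 8%.
Line C: pigment → 13-4; aqueous → 13-4-3; analytical-grade → 13-4-3-1. Scheduled 27%. quota on 13-4 open → in-quota 28%; Dorestad agreement on 13-4: not wholly obtained. → 28%.
Line D: pharmaceutical → 13-1; granular → 13-1-1; crude → 13-1-1-2. Scheduled 7%. Dorestad agreement on 13-4: 13-1-1-2 not covered. → 7%.
Line E: pigment → 13-4; tablet form → 13-4-2; technical-grade → 13-4-2-1. Scheduled 23%. quota on 13-4 open → in-quota 28%; Dorestad agreement on 13-4: not wholly obtained. → 28%.
Sum: 30% + 8% + 28% + 7% + 28% = 101%.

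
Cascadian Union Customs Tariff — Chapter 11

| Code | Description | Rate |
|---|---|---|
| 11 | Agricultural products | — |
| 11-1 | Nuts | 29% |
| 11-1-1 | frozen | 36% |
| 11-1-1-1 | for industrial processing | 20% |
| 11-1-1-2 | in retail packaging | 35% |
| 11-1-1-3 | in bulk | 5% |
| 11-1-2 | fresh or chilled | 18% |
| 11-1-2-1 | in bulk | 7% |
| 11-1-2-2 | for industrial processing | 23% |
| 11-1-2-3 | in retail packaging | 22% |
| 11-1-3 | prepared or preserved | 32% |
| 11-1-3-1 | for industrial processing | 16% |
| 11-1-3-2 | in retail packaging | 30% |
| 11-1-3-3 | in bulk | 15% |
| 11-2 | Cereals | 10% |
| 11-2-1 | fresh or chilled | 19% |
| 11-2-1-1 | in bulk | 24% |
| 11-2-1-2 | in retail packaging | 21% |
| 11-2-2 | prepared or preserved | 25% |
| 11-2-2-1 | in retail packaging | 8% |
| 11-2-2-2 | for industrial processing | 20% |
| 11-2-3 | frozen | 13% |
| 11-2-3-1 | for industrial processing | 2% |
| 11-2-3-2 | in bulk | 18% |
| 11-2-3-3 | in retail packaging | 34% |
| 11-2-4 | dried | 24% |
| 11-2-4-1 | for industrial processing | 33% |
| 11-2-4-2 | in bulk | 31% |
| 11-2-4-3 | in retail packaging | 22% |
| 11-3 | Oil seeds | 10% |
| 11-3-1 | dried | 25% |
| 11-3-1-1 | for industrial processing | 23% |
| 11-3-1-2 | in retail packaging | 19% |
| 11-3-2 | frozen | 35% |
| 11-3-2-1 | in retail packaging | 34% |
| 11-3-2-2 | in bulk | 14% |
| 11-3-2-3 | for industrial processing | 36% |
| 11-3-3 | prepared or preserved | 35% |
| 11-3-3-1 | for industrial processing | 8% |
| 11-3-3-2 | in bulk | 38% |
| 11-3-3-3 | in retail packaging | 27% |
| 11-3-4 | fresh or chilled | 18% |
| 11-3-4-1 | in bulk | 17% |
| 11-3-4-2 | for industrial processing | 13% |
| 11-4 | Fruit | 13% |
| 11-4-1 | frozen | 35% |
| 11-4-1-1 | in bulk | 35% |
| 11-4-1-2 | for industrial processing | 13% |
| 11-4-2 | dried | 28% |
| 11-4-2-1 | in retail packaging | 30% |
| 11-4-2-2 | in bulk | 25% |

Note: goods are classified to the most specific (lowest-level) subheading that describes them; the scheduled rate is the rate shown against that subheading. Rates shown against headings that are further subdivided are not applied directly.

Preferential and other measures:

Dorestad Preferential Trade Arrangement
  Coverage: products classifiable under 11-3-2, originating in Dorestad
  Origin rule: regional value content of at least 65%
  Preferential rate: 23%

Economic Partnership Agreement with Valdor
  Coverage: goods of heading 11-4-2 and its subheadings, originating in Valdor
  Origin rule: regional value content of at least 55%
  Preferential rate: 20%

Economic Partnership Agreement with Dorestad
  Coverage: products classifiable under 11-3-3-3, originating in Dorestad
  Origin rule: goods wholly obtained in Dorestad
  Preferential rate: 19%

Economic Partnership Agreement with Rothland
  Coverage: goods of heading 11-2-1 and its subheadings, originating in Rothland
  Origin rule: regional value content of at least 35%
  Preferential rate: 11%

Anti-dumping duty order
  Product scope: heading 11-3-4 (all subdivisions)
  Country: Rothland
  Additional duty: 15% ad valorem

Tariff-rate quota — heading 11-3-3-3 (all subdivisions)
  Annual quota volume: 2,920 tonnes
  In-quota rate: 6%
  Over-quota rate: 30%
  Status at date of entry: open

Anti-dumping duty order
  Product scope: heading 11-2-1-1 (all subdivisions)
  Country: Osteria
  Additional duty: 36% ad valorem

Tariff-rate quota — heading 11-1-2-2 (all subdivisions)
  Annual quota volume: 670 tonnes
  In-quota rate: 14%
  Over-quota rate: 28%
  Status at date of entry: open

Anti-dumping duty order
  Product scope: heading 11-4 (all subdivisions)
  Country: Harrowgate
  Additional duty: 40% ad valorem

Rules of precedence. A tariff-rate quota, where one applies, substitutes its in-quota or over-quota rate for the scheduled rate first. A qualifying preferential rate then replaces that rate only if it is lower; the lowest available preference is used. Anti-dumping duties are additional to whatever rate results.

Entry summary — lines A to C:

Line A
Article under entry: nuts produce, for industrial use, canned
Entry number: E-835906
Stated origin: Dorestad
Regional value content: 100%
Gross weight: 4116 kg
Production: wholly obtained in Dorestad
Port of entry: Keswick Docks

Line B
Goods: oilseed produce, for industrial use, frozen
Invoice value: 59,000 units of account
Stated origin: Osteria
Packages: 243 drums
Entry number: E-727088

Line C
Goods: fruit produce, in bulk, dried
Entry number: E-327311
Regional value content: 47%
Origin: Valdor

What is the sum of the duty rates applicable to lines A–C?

77%

Line A: nuts → 11-1; canned → 11-1-3; for industrial use → 11-1-3-1. Scheduled 16%. Dorestad agreement on 11-3-2: 11-1-3-1 not covered; Dorestad agreement on 11-3-3-3: 11-1-3-1 not covered. → 16%.
Line B: oilseed → 11-3; frozen → 11-3-2; for industrial use → 11-3-2-3. Scheduled 36%. No special measure applies. → 36%.
Line C: fruit → 11-4; dried → 11-4-2; in bulk → 11-4-2-2. Scheduled 25%. Valdor agreement on 11-4-2: RVC < 55%. → 25%.
Sum: 16% + 36% + 25% = 77%.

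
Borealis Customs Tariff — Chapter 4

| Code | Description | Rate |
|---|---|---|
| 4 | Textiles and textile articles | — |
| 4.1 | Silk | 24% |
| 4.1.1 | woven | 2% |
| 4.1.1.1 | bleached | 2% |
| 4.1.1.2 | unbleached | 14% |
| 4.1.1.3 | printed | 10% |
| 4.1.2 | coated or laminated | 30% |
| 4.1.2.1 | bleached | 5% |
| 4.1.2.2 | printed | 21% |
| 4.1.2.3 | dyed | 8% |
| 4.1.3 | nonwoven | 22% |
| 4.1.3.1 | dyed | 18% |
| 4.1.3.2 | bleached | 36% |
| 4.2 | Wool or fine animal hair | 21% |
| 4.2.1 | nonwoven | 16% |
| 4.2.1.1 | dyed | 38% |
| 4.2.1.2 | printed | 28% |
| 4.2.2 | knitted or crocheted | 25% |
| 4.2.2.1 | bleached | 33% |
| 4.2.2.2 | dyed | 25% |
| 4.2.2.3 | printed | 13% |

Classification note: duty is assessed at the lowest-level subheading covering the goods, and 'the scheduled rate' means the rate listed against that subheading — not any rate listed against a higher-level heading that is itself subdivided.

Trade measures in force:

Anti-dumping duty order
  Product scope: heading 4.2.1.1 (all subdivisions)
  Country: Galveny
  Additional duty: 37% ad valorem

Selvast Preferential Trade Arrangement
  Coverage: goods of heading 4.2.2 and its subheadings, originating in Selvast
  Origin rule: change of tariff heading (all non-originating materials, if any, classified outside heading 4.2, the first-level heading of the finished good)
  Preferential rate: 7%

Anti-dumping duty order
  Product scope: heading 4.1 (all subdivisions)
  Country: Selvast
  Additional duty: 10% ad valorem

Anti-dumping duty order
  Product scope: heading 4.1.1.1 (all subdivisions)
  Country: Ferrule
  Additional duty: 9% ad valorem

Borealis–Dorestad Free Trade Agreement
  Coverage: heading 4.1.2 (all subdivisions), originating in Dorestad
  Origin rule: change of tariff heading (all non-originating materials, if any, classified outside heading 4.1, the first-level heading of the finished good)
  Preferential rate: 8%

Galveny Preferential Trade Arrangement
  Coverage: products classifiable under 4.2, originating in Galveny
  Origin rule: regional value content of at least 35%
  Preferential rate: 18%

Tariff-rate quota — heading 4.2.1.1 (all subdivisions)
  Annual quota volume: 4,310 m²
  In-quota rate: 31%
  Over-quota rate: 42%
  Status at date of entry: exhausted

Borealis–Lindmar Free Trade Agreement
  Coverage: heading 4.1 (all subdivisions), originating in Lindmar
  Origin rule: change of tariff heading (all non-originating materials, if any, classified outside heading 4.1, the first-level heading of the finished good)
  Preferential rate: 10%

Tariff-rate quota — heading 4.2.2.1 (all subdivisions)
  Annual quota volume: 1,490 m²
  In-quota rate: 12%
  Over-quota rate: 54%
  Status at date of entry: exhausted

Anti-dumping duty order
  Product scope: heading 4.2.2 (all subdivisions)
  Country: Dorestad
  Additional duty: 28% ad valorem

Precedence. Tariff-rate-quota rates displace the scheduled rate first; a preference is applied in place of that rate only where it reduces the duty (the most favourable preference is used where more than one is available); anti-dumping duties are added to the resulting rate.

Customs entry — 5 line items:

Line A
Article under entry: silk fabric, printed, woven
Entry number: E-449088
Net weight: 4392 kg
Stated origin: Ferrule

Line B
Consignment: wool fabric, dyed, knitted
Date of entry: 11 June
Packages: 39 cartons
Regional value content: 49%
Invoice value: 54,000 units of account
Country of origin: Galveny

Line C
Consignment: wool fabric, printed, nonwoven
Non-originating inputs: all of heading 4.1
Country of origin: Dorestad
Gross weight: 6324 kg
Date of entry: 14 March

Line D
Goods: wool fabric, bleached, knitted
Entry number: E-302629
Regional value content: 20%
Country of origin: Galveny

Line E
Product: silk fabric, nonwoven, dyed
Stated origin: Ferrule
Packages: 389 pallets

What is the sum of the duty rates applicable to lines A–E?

Line A: silk → 4.1; woven → 4.1.1; printed → 4.1.1.3. Scheduled 10%. No special measure applies. → 10%.
Line B: wool → 4.2; knitted → 4.2.2; dyed → 4.2.2.2. Scheduled 25%. Galveny agreement on 4.2: RVC ≥ 35% → 18% available; preferential 18%. → 18%.
Line C: wool → 4.2; nonwoven → 4.2.1; printed → 4.2.1.2. Scheduled 28%. Dorestad agreement on 4.1.2: 4.2.1.2 not covered. → 28%.
Line D: wool → 4.2; knitted → 4.2.2; bleached → 4.2.2.1. Scheduled 33%. quota on 4.2.2.1 exhausted → over-quota 54%; Galveny agreement on 4.2: RVC < 35%. → 54%.
Line E: silk → 4.1; nonwoven → 4.1.3; dyed → 4.1.3.1. Scheduled 18%. No special measure applies. → 18%.
Sum: 10% + 18% + 28% + 54% + 18% = 128%.

128%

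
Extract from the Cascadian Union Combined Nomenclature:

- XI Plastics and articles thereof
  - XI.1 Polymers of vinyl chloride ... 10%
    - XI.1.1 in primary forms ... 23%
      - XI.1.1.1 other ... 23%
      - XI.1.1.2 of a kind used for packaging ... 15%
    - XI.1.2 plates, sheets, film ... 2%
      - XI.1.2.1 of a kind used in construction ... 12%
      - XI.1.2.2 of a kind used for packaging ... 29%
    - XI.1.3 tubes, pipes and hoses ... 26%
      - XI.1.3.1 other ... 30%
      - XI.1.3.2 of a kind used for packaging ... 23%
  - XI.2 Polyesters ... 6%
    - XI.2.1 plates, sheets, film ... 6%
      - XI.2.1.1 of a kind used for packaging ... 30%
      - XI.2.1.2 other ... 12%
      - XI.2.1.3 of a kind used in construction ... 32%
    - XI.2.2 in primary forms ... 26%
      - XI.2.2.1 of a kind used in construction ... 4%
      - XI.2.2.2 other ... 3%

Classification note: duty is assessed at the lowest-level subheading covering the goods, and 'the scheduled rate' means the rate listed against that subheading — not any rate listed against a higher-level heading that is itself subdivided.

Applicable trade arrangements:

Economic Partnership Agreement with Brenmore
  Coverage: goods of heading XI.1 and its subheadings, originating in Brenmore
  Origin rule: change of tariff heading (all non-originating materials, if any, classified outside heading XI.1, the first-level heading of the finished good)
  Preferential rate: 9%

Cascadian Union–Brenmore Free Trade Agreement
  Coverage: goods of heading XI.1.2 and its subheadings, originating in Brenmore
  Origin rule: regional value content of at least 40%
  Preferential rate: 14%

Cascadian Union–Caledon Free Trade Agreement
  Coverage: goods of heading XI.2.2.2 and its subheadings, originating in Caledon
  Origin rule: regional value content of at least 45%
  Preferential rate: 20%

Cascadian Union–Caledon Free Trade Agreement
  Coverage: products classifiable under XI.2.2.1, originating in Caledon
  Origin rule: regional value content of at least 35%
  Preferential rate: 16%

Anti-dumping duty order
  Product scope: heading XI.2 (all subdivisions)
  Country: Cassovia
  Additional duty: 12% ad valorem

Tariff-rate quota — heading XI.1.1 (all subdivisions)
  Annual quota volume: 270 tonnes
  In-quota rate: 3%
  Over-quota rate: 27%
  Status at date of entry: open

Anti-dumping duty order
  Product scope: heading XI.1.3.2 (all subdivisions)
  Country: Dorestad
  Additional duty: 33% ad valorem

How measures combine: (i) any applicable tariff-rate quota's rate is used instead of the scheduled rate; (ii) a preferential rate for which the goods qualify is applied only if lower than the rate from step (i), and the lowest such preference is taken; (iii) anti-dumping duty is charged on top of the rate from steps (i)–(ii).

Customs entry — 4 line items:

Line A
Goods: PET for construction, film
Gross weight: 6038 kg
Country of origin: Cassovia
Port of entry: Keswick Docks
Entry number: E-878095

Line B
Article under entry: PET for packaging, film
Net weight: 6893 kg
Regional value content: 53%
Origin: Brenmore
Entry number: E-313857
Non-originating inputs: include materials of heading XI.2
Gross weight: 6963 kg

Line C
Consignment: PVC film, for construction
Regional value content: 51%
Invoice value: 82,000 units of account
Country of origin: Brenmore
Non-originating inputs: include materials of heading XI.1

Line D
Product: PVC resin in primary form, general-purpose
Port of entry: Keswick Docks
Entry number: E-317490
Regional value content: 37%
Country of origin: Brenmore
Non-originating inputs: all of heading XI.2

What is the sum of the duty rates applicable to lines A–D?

89%

Line A: PET → XI.2; film → XI.2.1; for construction → XI.2.1.3. Scheduled 32%. anti-dumping (Cassovia, XI.2): +12%; total 32% + 12% = 44%. → 44%.
Line B: PET → XI.2; film → XI.2.1; for packaging → XI.2.1.1. Scheduled 30%. Brenmore agreement on XI.1: XI.2.1.1 not covered; Brenmore agreement on XI.1.2: XI.2.1.1 not covered. → 30%.
Line C: PVC → XI.1; film → XI.1.2; for construction → XI.1.2.1. Scheduled 12%. Brenmore agreement on XI.1: CTH not met; Brenmore agreement on XI.1.2: RVC ≥ 40% → 14% available; preference 14% not lower than 12% → no reduction. → 12%.
Line D: PVC → XI.1; resin in primary form → XI.1.1; general-purpose → XI.1.1.1. Scheduled 23%. quota on XI.1.1 open → in-quota 3%; Brenmore agreement on XI.1: CTH met → 9% available; Brenmore agreement on XI.1.2: XI.1.1.1 not covered; preference 9% not lower than 3% → no reduction. → 3%.
Sum: 44% + 30% + 12% + 3% = 89%.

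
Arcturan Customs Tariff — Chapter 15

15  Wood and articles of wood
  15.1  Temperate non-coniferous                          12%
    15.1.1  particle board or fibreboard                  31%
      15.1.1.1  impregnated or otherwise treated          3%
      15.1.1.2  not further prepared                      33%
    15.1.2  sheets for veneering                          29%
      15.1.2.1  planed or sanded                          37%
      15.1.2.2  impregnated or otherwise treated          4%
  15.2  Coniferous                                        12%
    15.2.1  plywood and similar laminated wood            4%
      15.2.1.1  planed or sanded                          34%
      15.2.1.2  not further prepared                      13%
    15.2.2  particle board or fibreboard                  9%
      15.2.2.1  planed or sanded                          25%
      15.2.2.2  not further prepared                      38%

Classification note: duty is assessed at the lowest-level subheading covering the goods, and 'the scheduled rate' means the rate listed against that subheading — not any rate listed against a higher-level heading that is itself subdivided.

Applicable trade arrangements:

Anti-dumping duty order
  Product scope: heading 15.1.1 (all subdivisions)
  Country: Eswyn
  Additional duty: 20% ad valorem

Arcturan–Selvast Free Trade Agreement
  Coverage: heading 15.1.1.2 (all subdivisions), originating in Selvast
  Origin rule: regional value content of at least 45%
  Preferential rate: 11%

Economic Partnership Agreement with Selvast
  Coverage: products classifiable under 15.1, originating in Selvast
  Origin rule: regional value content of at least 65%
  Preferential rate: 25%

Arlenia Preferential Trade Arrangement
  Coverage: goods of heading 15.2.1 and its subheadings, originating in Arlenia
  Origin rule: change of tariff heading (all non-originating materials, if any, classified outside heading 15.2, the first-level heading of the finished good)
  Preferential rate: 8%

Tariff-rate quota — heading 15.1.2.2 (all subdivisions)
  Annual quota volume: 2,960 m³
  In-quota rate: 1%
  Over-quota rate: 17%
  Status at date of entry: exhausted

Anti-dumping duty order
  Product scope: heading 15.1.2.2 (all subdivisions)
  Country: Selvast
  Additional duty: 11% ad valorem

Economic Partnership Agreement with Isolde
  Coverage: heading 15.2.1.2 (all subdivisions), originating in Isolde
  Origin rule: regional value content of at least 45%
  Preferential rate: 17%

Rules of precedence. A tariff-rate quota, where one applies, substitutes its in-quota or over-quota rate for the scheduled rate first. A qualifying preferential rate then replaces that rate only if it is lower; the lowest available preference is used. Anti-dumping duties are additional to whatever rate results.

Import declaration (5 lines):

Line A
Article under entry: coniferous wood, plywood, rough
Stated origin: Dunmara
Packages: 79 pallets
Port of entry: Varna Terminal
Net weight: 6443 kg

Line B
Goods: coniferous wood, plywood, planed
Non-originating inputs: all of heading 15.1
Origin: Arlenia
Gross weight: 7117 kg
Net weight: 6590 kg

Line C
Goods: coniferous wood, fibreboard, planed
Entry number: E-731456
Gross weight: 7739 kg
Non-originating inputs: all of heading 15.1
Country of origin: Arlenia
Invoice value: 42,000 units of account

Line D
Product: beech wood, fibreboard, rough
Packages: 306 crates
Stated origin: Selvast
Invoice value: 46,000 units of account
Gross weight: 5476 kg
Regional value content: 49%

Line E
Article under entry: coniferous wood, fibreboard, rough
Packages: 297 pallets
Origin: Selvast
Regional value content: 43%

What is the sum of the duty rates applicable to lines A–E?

95%

Line A: coniferous → 15.2; plywood → 15.2.1; rough → 15.2.1.2. Scheduled 13%. No special measure applies. → 13%.
Line B: coniferous → 15.2; plywood → 15.2.1; planed → 15.2.1.1. Scheduled 34%. Arlenia agreement on 15.2.1: CTH met → 8% available; preferential 8%. → 8%.
Line C: coniferous → 15.2; fibreboard → 15.2.2; planed → 15.2.2.1. Scheduled 25%. Arlenia agreement on 15.2.1: 15.2.2.1 not covered. → 25%.
Line D: beech → 15.1; fibreboard → 15.1.1; rough → 15.1.1.2. Scheduled 33%. Selvast agreement on 15.1.1.2: RVC ≥ 45% → 11% available; Selvast agreement on 15.1: RVC < 65%; preferential 11%. → 11%.
Line E: coniferous → 15.2; fibreboard → 15.2.2; rough → 15.2.2.2. Scheduled 38%. Selvast agreement on 15.1.1.2: 15.2.2.2 not covered; Selvast agreement on 15.1: 15.2.2.2 not covered. → 38%.
Sum: 13% + 8% + 25% + 11% + 38% = 95%.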